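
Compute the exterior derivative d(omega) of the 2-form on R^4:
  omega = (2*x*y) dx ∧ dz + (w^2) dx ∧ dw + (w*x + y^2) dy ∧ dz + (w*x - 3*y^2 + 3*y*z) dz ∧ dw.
d(omega) = (w - 2*x) dx ∧ dy ∧ dz + (x - 6*y + 3*z) dy ∧ dz ∧ dw + (w) dx ∧ dz ∧ dw

For a 2-form omega = sum_{i<j} g_{ij} dx_i ∧ dx_j, the exterior derivative is
  d(omega) = sum_{i<j} d(g_{ij}) ∧ dx_i ∧ dx_j = sum_{i<j, k} (∂g_{ij}/∂x_k) dx_k ∧ dx_i ∧ dx_j.
Expand each term, using dx_k ∧ dx_i ∧ dx_j = sgn(permutation) dx_{(a)} ∧ dx_{(b)} ∧ dx_{(c)} with (a < b < c) sorted:
  d(2*x*y) includes (∂/∂y)(2*x*y) dy = (2*x) dy, which multiplied by dx ∧ dz gives (-2*x) dx ∧ dy ∧ dz
  d(w*x + y^2) includes (∂/∂x)(w*x + y^2) dx = (w) dx, which multiplied by dy ∧ dz gives (w) dx ∧ dy ∧ dz
  d(w*x + y^2) includes (∂/∂w)(w*x + y^2) dw = (x) dw, which multiplied by dy ∧ dz gives (x) dy ∧ dz ∧ dw
  d(w*x - 3*y^2 + 3*y*z) includes (∂/∂x)(w*x - 3*y^2 + 3*y*z) dx = (w) dx, which multiplied by dz ∧ dw gives (w) dx ∧ dz ∧ dw
  d(w*x - 3*y^2 + 3*y*z) includes (∂/∂y)(w*x - 3*y^2 + 3*y*z) dy = (-6*y + 3*z) dy, which multiplied by dz ∧ dw gives (-6*y + 3*z) dy ∧ dz ∧ dw
Collecting like 3-forms: d(omega) = (w - 2*x) dx ∧ dy ∧ dz + (x - 6*y + 3*z) dy ∧ dz ∧ dw + (w) dx ∧ dz ∧ dw.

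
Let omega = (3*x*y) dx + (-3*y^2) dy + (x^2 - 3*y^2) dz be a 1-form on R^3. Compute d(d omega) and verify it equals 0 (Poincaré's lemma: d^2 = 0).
d(d omega) = 0

Step 1: d omega = sum_{i<j} (∂f_j/∂x_i - ∂f_i/∂x_j) dx_i ∧ dx_j:
  coeff of dx ∧ dy: -3*x
  coeff of dx ∧ dz: 2*x
  coeff of dy ∧ dz: -6*y
Step 2: Apply d again to each 2-form coefficient. The only possible 3-form in R^3 is dx ∧ dy ∧ dz, with coefficient
  ∂(coeff of dy∧dz)/∂x - ∂(coeff of dx∧dz)/∂y + ∂(coeff of dx∧dy)/∂z
  = ∂/∂x (-6*y) - ∂/∂y (2*x) + ∂/∂z (-3*x).
Each of these terms simplifies to sums of mixed partials that cancel in pairs. The result is 0 (by equality of mixed partials for smooth functions — Schwarz / Clairaut).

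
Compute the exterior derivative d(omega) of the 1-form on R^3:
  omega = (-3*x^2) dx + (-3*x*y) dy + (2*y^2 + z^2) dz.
d(omega) = (-3*y) dx ∧ dy + (4*y) dy ∧ dz

For a 1-form omega = sum_i f_i dx_i, the exterior derivative is
  d(omega) = sum_{i < j} (∂f_j/∂x_i - ∂f_i/∂x_j) dx_i ∧ dx_j.
  coefficient of dx ∧ dy: ∂f_2/∂x - ∂f_1/∂y = ∂(-3*x*y)/∂x - ∂(-3*x^2)/∂y = -3*y
  coefficient of dy ∧ dz: ∂f_3/∂y - ∂f_2/∂z = ∂(2*y^2 + z^2)/∂y - ∂(-3*x*y)/∂z = 4*y
Assembling: d(omega) = (-3*y) dx ∧ dy + (4*y) dy ∧ dz.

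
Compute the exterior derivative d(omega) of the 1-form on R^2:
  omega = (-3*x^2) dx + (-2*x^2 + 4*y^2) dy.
d(omega) = (-4*x) dx ∧ dy

For a 1-form omega = sum_i f_i dx_i, the exterior derivative is
  d(omega) = sum_{i < j} (∂f_j/∂x_i - ∂f_i/∂x_j) dx_i ∧ dx_j.
  coefficient of dx ∧ dy: ∂f_2/∂x - ∂f_1/∂y = ∂(-2*x^2 + 4*y^2)/∂x - ∂(-3*x^2)/∂y = -4*x
Assembling: d(omega) = (-4*x) dx ∧ dy.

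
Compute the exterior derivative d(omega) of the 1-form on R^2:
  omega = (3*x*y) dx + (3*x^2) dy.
d(omega) = (3*x) dx ∧ dy

For a 1-form omega = sum_i f_i dx_i, the exterior derivative is
  d(omega) = sum_{i < j} (∂f_j/∂x_i - ∂f_i/∂x_j) dx_i ∧ dx_j.
  coefficient of dx ∧ dy: ∂f_2/∂x - ∂f_1/∂y = ∂(3*x^2)/∂x - ∂(3*x*y)/∂y = 3*x
Assembling: d(omega) = (3*x) dx ∧ dy.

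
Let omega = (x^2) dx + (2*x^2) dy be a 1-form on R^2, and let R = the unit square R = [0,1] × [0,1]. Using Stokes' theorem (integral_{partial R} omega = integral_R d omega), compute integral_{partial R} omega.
integral_(partial R) omega = 2

Stokes: integral_partial_R omega = integral_R d omega with d omega = (∂Q/∂x - ∂P/∂y) dx ∧ dy.
  ∂Q/∂x = 4*x
  ∂P/∂y = 0
  integrand = ∂Q/∂x - ∂P/∂y = 4*x.
Integrating over R: integral_0^1 integral_0^1 (4*x) dx dy = 2.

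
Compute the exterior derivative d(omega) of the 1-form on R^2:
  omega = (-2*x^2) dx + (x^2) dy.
d(omega) = (2*x) dx ∧ dy

For a 1-form omega = sum_i f_i dx_i, the exterior derivative is
  d(omega) = sum_{i < j} (∂f_j/∂x_i - ∂f_i/∂x_j) dx_i ∧ dx_j.
  coefficient of dx ∧ dy: ∂f_2/∂x - ∂f_1/∂y = ∂(x^2)/∂x - ∂(-2*x^2)/∂y = 2*x
Assembling: d(omega) = (2*x) dx ∧ dy.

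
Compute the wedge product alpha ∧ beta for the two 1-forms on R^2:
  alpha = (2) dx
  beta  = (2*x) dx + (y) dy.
alpha ∧ beta = (2*y) dx ∧ dy

Distribute the wedge, using dx_i ∧ dx_j = -dx_j ∧ dx_i and dx_i ∧ dx_i = 0. For each pair (i, j) with i < j, the coefficient of dx_i ∧ dx_j in alpha ∧ beta is (alpha_i * beta_j - alpha_j * beta_i). Collecting: alpha ∧ beta = (2*y) dx ∧ dy.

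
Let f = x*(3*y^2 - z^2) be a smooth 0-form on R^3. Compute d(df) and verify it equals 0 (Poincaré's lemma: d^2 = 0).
d(df) = 0

Step 1: df = sum_i (∂f/∂x_i) dx_i = (3*y^2 - z^2) dx + (6*x*y) dy + (-2*x*z) dz.
Step 2: Apply d again. Using the 1-form formula, the coefficient of dx ∧ dy in d(df) is ∂^2 f/∂x ∂y - ∂^2 f/∂y ∂x = (6*y) - (6*y) = 0 (equality of mixed partials for smooth f).
Similarly for dx ∧ dz and dy ∧ dz — all coefficients vanish. So d(df) = 0.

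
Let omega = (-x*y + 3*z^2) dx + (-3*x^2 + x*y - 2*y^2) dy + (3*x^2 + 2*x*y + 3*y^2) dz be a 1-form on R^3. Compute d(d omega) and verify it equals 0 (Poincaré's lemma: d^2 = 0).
d(d omega) = 0

Step 1: d omega = sum_{i<j} (∂f_j/∂x_i - ∂f_i/∂x_j) dx_i ∧ dx_j:
  coeff of dx ∧ dy: -5*x + y
  coeff of dx ∧ dz: 6*x + 2*y - 6*z
  coeff of dy ∧ dz: 2*x + 6*y
Step 2: Apply d again to each 2-form coefficient. The only possible 3-form in R^3 is dx ∧ dy ∧ dz, with coefficient
  ∂(coeff of dy∧dz)/∂x - ∂(coeff of dx∧dz)/∂y + ∂(coeff of dx∧dy)/∂z
  = ∂/∂x (2*x + 6*y) - ∂/∂y (6*x + 2*y - 6*z) + ∂/∂z (-5*x + y).
Each of these terms simplifies to sums of mixed partials that cancel in pairs. The result is 0 (by equality of mixed partials for smooth functions — Schwarz / Clairaut).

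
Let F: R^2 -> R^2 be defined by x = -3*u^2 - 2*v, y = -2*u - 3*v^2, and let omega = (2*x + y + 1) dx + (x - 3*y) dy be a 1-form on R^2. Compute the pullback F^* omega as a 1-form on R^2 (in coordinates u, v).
F^* omega = (36*u^3 + 18*u^2 + 18*u*v^2 + 24*u*v - 18*u - 18*v^2 + 4*v) du + (18*u^2*v + 12*u^2 - 36*u*v + 4*u - 54*v^3 + 18*v^2 + 8*v - 2) dv

Using F^*(f dg) = (f ∘ F) d(g ∘ F), substitute each coordinate x_i by F_i(u, v) in f_i, and replace dx_i by d F_i = (∂F_i/∂u) du + (∂F_i/∂v) dv.
  For the x component: f_1(F) = -6*u^2 - 2*u - 3*v^2 - 4*v + 1; d F_1 = (-6*u) du + (-2) dv
  For the y component: f_2(F) = -3*u^2 + 6*u + 9*v^2 - 2*v; d F_2 = (-2) du + (-6*v) dv
Combining and collecting du, dv coefficients:
  coeff of du: 36*u^3 + 18*u^2 + 18*u*v^2 + 24*u*v - 18*u - 18*v^2 + 4*v
  coeff of dv: 18*u^2*v + 12*u^2 - 36*u*v + 4*u - 54*v^3 + 18*v^2 + 8*v - 2
F^* omega = (36*u^3 + 18*u^2 + 18*u*v^2 + 24*u*v - 18*u - 18*v^2 + 4*v) du + (18*u^2*v + 12*u^2 - 36*u*v + 4*u - 54*v^3 + 18*v^2 + 8*v - 2) dv.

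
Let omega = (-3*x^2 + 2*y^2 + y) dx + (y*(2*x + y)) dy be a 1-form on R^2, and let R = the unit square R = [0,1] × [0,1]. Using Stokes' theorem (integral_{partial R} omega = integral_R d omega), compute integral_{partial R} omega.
integral_(partial R) omega = -2

Stokes: integral_partial_R omega = integral_R d omega with d omega = (∂Q/∂x - ∂P/∂y) dx ∧ dy.
  ∂Q/∂x = 2*y
  ∂P/∂y = 4*y + 1
  integrand = ∂Q/∂x - ∂P/∂y = -2*y - 1.
Integrating over R: integral_0^1 integral_0^1 (-2*y - 1) dx dy = -2.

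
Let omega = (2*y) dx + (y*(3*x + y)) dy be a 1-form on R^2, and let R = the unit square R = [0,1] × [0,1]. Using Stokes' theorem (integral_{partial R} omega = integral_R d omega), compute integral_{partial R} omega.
integral_(partial R) omega = -1/2

Stokes: integral_partial_R omega = integral_R d omega with d omega = (∂Q/∂x - ∂P/∂y) dx ∧ dy.
  ∂Q/∂x = 3*y
  ∂P/∂y = 2
  integrand = ∂Q/∂x - ∂P/∂y = 3*y - 2.
Integrating over R: integral_0^1 integral_0^1 (3*y - 2) dx dy = -1/2.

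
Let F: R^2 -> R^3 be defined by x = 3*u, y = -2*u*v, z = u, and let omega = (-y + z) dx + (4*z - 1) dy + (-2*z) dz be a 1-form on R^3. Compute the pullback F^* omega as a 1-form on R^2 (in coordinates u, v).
F^* omega = (-2*u*v + u + 2*v) du + (2*u*(1 - 4*u)) dv

Using F^*(f dg) = (f ∘ F) d(g ∘ F), substitute each coordinate x_i by F_i(u, v) in f_i, and replace dx_i by d F_i = (∂F_i/∂u) du + (∂F_i/∂v) dv.
  For the x component: f_1(F) = u*(2*v + 1); d F_1 = (3) du + (0) dv
  For the y component: f_2(F) = 4*u - 1; d F_2 = (-2*v) du + (-2*u) dv
  For the z component: f_3(F) = -2*u; d F_3 = (1) du + (0) dv
Combining and collecting du, dv coefficients:
  coeff of du: -2*u*v + u + 2*v
  coeff of dv: 2*u*(1 - 4*u)
F^* omega = (-2*u*v + u + 2*v) du + (2*u*(1 - 4*u)) dv.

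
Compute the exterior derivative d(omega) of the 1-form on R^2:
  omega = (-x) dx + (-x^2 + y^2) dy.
d(omega) = (-2*x) dx ∧ dy

For a 1-form omega = sum_i f_i dx_i, the exterior derivative is
  d(omega) = sum_{i < j} (∂f_j/∂x_i - ∂f_i/∂x_j) dx_i ∧ dx_j.
  coefficient of dx ∧ dy: ∂f_2/∂x - ∂f_1/∂y = ∂(-x^2 + y^2)/∂x - ∂(-x)/∂y = -2*x
Assembling: d(omega) = (-2*x) dx ∧ dy.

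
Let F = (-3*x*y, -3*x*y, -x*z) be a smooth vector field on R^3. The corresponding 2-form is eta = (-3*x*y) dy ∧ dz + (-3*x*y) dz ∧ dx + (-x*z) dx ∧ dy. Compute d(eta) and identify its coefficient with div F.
d(eta) = (-4*x - 3*y) dx ∧ dy ∧ dz; div F = -4*x - 3*y

For a 2-form in R^3 of the form above, applying d gives a 3-form with coefficient ∂P/∂x + ∂Q/∂y + ∂R/∂z:
  ∂P/∂x = -3*y
  ∂Q/∂y = -3*x
  ∂R/∂z = -x
Sum = -4*x - 3*y, which is exactly div F.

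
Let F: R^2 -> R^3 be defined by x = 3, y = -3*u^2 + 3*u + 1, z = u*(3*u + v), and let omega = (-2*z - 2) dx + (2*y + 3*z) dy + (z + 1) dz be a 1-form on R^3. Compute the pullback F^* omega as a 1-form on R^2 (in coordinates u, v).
F^* omega = (-9*u^2*v - 27*u^2 + u*v^2 + 9*u*v + 12*u + v + 6) du + (u*(3*u^2 + u*v + 1)) dv

Using F^*(f dg) = (f ∘ F) d(g ∘ F), substitute each coordinate x_i by F_i(u, v) in f_i, and replace dx_i by d F_i = (∂F_i/∂u) du + (∂F_i/∂v) dv.
  For the x component: f_1(F) = -6*u^2 - 2*u*v - 2; d F_1 = (0) du + (0) dv
  For the y component: f_2(F) = 3*u^2 + 3*u*v + 6*u + 2; d F_2 = (3 - 6*u) du + (0) dv
  For the z component: f_3(F) = 3*u^2 + u*v + 1; d F_3 = (6*u + v) du + (u) dv
Combining and collecting du, dv coefficients:
  coeff of du: -9*u^2*v - 27*u^2 + u*v^2 + 9*u*v + 12*u + v + 6
  coeff of dv: u*(3*u^2 + u*v + 1)
F^* omega = (-9*u^2*v - 27*u^2 + u*v^2 + 9*u*v + 12*u + v + 6) du + (u*(3*u^2 + u*v + 1)) dv.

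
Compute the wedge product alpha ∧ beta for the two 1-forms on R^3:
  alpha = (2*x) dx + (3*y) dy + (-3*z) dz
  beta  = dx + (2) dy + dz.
alpha ∧ beta = (4*x - 3*y) dx ∧ dy + (2*x + 3*z) dx ∧ dz + (3*y + 6*z) dy ∧ dz

Distribute the wedge, using dx_i ∧ dx_j = -dx_j ∧ dx_i and dx_i ∧ dx_i = 0. For each pair (i, j) with i < j, the coefficient of dx_i ∧ dx_j in alpha ∧ beta is (alpha_i * beta_j - alpha_j * beta_i). Collecting: alpha ∧ beta = (4*x - 3*y) dx ∧ dy + (2*x + 3*z) dx ∧ dz + (3*y + 6*z) dy ∧ dz.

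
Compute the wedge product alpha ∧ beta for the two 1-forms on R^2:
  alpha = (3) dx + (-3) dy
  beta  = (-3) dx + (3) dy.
alpha ∧ beta = 0

Distribute the wedge, using dx_i ∧ dx_j = -dx_j ∧ dx_i and dx_i ∧ dx_i = 0. For each pair (i, j) with i < j, the coefficient of dx_i ∧ dx_j in alpha ∧ beta is (alpha_i * beta_j - alpha_j * beta_i). Collecting: alpha ∧ beta = 0.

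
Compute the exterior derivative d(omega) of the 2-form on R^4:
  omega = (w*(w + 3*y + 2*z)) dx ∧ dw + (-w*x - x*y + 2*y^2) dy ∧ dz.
d(omega) = (-3*w) dx ∧ dy ∧ dw + (-2*w) dx ∧ dz ∧ dw + (-w - y) dx ∧ dy ∧ dz + (-x) dy ∧ dz ∧ dw

For a 2-form omega = sum_{i<j} g_{ij} dx_i ∧ dx_j, the exterior derivative is
  d(omega) = sum_{i<j} d(g_{ij}) ∧ dx_i ∧ dx_j = sum_{i<j, k} (∂g_{ij}/∂x_k) dx_k ∧ dx_i ∧ dx_j.
Expand each term, using dx_k ∧ dx_i ∧ dx_j = sgn(permutation) dx_{(a)} ∧ dx_{(b)} ∧ dx_{(c)} with (a < b < c) sorted:
  d(w*(w + 3*y + 2*z)) includes (∂/∂y)(w*(w + 3*y + 2*z)) dy = (3*w) dy, which multiplied by dx ∧ dw gives (-3*w) dx ∧ dy ∧ dw
  d(w*(w + 3*y + 2*z)) includes (∂/∂z)(w*(w + 3*y + 2*z)) dz = (2*w) dz, which multiplied by dx ∧ dw gives (-2*w) dx ∧ dz ∧ dw
  d(-w*x - x*y + 2*y^2) includes (∂/∂x)(-w*x - x*y + 2*y^2) dx = (-w - y) dx, which multiplied by dy ∧ dz gives (-w - y) dx ∧ dy ∧ dz
  d(-w*x - x*y + 2*y^2) includes (∂/∂w)(-w*x - x*y + 2*y^2) dw = (-x) dw, which multiplied by dy ∧ dz gives (-x) dy ∧ dz ∧ dw
Collecting like 3-forms: d(omega) = (-3*w) dx ∧ dy ∧ dw + (-2*w) dx ∧ dz ∧ dw + (-w - y) dx ∧ dy ∧ dz + (-x) dy ∧ dz ∧ dw.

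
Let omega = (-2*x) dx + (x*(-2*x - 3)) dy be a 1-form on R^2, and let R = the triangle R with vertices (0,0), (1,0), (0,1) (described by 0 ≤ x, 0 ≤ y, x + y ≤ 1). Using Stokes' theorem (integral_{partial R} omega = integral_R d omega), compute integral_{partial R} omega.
integral_(partial R) omega = -13/6

Stokes: integral_partial_R omega = integral_R d omega with d omega = (∂Q/∂x - ∂P/∂y) dx ∧ dy.
  ∂Q/∂x = -4*x - 3
  ∂P/∂y = 0
  integrand = ∂Q/∂x - ∂P/∂y = -4*x - 3.
Integrating over R: integral_0^1 integral_0^{1-x} (-4*x - 3) dy dx = -13/6.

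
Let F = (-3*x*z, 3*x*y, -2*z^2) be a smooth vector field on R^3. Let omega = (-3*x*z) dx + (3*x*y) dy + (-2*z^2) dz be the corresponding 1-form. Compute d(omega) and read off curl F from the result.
d(omega) = (0) dy ∧ dz + (-3*x) dz ∧ dx + (3*y) dx ∧ dy; curl F = (0, -3*x, 3*y)

d omega = sum_{i<j} (∂f_j/∂x_i - ∂f_i/∂x_j) dx_i ∧ dx_j. Under the identification (dy ∧ dz, dz ∧ dx, dx ∧ dy) ↔ (e_x, e_y, e_z), the coefficients are exactly the components of curl F. Compute:
  ∂R/∂y - ∂Q/∂z = (0) - (0) = 0
  ∂P/∂z - ∂R/∂x = (-3*x) - (0) = -3*x
  ∂Q/∂x - ∂P/∂y = (3*y) - (0) = 3*y.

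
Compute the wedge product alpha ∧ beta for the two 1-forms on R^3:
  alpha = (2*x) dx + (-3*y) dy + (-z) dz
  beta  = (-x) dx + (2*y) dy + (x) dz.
alpha ∧ beta = (x*y) dx ∧ dy + (x*(2*x - z)) dx ∧ dz + (y*(-3*x + 2*z)) dy ∧ dz

Distribute the wedge, using dx_i ∧ dx_j = -dx_j ∧ dx_i and dx_i ∧ dx_i = 0. For each pair (i, j) with i < j, the coefficient of dx_i ∧ dx_j in alpha ∧ beta is (alpha_i * beta_j - alpha_j * beta_i). Collecting: alpha ∧ beta = (x*y) dx ∧ dy + (x*(2*x - z)) dx ∧ dz + (y*(-3*x + 2*z)) dy ∧ dz.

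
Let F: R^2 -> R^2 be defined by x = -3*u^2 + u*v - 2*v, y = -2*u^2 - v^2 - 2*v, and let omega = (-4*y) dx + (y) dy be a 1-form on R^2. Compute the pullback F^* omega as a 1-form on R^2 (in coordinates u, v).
F^* omega = (-40*u^3 + 8*u^2*v - 20*u*v^2 - 40*u*v + 4*v^3 + 8*v^2) du + (8*u^3 + 4*u^2*v - 12*u^2 + 4*u*v^2 + 8*u*v + 2*v^3 - 2*v^2 - 12*v) dv

Using F^*(f dg) = (f ∘ F) d(g ∘ F), substitute each coordinate x_i by F_i(u, v) in f_i, and replace dx_i by d F_i = (∂F_i/∂u) du + (∂F_i/∂v) dv.
  For the x component: f_1(F) = 8*u^2 + 4*v^2 + 8*v; d F_1 = (-6*u + v) du + (u - 2) dv
  For the y component: f_2(F) = -2*u^2 - v^2 - 2*v; d F_2 = (-4*u) du + (-2*v - 2) dv
Combining and collecting du, dv coefficients:
  coeff of du: -40*u^3 + 8*u^2*v - 20*u*v^2 - 40*u*v + 4*v^3 + 8*v^2
  coeff of dv: 8*u^3 + 4*u^2*v - 12*u^2 + 4*u*v^2 + 8*u*v + 2*v^3 - 2*v^2 - 12*v
F^* omega = (-40*u^3 + 8*u^2*v - 20*u*v^2 - 40*u*v + 4*v^3 + 8*v^2) du + (8*u^3 + 4*u^2*v - 12*u^2 + 4*u*v^2 + 8*u*v + 2*v^3 - 2*v^2 - 12*v) dv.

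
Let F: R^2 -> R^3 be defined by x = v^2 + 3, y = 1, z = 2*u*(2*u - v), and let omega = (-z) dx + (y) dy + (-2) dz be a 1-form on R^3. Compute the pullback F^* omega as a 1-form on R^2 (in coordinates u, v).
F^* omega = (-16*u + 4*v) du + (4*u*(-2*u*v + v^2 + 1)) dv

Using F^*(f dg) = (f ∘ F) d(g ∘ F), substitute each coordinate x_i by F_i(u, v) in f_i, and replace dx_i by d F_i = (∂F_i/∂u) du + (∂F_i/∂v) dv.
  For the x component: f_1(F) = 2*u*(-2*u + v); d F_1 = (0) du + (2*v) dv
  For the y component: f_2(F) = 1; d F_2 = (0) du + (0) dv
  For the z component: f_3(F) = -2; d F_3 = (8*u - 2*v) du + (-2*u) dv
Combining and collecting du, dv coefficients:
  coeff of du: -16*u + 4*v
  coeff of dv: 4*u*(-2*u*v + v^2 + 1)
F^* omega = (-16*u + 4*v) du + (4*u*(-2*u*v + v^2 + 1)) dv.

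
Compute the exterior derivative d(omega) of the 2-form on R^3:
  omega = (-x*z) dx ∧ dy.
d(omega) = (-x) dx ∧ dy ∧ dz

For a 2-form omega = sum_{i<j} g_{ij} dx_i ∧ dx_j, the exterior derivative is
  d(omega) = sum_{i<j} d(g_{ij}) ∧ dx_i ∧ dx_j = sum_{i<j, k} (∂g_{ij}/∂x_k) dx_k ∧ dx_i ∧ dx_j.
Expand each term, using dx_k ∧ dx_i ∧ dx_j = sgn(permutation) dx_{(a)} ∧ dx_{(b)} ∧ dx_{(c)} with (a < b < c) sorted:
  d(-x*z) includes (∂/∂z)(-x*z) dz = (-x) dz, which multiplied by dx ∧ dy gives (-x) dx ∧ dy ∧ dz
Collecting like 3-forms: d(omega) = (-x) dx ∧ dy ∧ dz.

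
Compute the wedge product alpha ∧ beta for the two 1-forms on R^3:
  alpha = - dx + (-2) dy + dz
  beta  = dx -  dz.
alpha ∧ beta = (2) dx ∧ dy + (2) dy ∧ dz

Distribute the wedge, using dx_i ∧ dx_j = -dx_j ∧ dx_i and dx_i ∧ dx_i = 0. For each pair (i, j) with i < j, the coefficient of dx_i ∧ dx_j in alpha ∧ beta is (alpha_i * beta_j - alpha_j * beta_i). Collecting: alpha ∧ beta = (2) dx ∧ dy + (2) dy ∧ dz.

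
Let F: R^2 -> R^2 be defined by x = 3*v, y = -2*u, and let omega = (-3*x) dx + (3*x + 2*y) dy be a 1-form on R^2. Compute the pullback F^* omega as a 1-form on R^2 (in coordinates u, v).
F^* omega = (8*u - 18*v) du + (-27*v) dv

Using F^*(f dg) = (f ∘ F) d(g ∘ F), substitute each coordinate x_i by F_i(u, v) in f_i, and replace dx_i by d F_i = (∂F_i/∂u) du + (∂F_i/∂v) dv.
  For the x component: f_1(F) = -9*v; d F_1 = (0) du + (3) dv
  For the y component: f_2(F) = -4*u + 9*v; d F_2 = (-2) du + (0) dv
Combining and collecting du, dv coefficients:
  coeff of du: 8*u - 18*v
  coeff of dv: -27*v
F^* omega = (8*u - 18*v) du + (-27*v) dv.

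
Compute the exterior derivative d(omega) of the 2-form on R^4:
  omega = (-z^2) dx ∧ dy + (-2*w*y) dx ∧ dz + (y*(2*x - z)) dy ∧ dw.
d(omega) = (2*w - 2*z) dx ∧ dy ∧ dz + (-2*y) dx ∧ dz ∧ dw + (2*y) dx ∧ dy ∧ dw + (y) dy ∧ dz ∧ dw

For a 2-form omega = sum_{i<j} g_{ij} dx_i ∧ dx_j, the exterior derivative is
  d(omega) = sum_{i<j} d(g_{ij}) ∧ dx_i ∧ dx_j = sum_{i<j, k} (∂g_{ij}/∂x_k) dx_k ∧ dx_i ∧ dx_j.
Expand each term, using dx_k ∧ dx_i ∧ dx_j = sgn(permutation) dx_{(a)} ∧ dx_{(b)} ∧ dx_{(c)} with (a < b < c) sorted:
  d(-z^2) includes (∂/∂z)(-z^2) dz = (-2*z) dz, which multiplied by dx ∧ dy gives (-2*z) dx ∧ dy ∧ dz
  d(-2*w*y) includes (∂/∂y)(-2*w*y) dy = (-2*w) dy, which multiplied by dx ∧ dz gives (2*w) dx ∧ dy ∧ dz
  d(-2*w*y) includes (∂/∂w)(-2*w*y) dw = (-2*y) dw, which multiplied by dx ∧ dz gives (-2*y) dx ∧ dz ∧ dw
  d(y*(2*x - z)) includes (∂/∂x)(y*(2*x - z)) dx = (2*y) dx, which multiplied by dy ∧ dw gives (2*y) dx ∧ dy ∧ dw
  d(y*(2*x - z)) includes (∂/∂z)(y*(2*x - z)) dz = (-y) dz, which multiplied by dy ∧ dw gives (y) dy ∧ dz ∧ dw
Collecting like 3-forms: d(omega) = (2*w - 2*z) dx ∧ dy ∧ dz + (-2*y) dx ∧ dz ∧ dw + (2*y) dx ∧ dy ∧ dw + (y) dy ∧ dz ∧ dw.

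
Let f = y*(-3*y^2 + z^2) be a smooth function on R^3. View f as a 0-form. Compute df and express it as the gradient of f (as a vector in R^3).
df = (0) dx + (-9*y^2 + z^2) dy + (2*y*z) dz; grad f = (0, -9*y^2 + z^2, 2*y*z)

For a 0-form f, d f = (∂f/∂x) dx + (∂f/∂y) dy + (∂f/∂z) dz. The components of the vector representation are exactly the entries of grad f in Cartesian coordinates:
  ∂f/∂x = 0
  ∂f/∂y = -9*y^2 + z^2
  ∂f/∂z = 2*y*z.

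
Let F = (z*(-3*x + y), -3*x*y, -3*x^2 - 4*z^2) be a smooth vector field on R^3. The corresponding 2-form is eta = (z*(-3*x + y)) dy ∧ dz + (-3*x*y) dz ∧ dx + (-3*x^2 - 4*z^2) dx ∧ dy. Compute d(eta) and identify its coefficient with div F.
d(eta) = (-3*x - 11*z) dx ∧ dy ∧ dz; div F = -3*x - 11*z

For a 2-form in R^3 of the form above, applying d gives a 3-form with coefficient ∂P/∂x + ∂Q/∂y + ∂R/∂z:
  ∂P/∂x = -3*z
  ∂Q/∂y = -3*x
  ∂R/∂z = -8*z
Sum = -3*x - 11*z, which is exactly div F.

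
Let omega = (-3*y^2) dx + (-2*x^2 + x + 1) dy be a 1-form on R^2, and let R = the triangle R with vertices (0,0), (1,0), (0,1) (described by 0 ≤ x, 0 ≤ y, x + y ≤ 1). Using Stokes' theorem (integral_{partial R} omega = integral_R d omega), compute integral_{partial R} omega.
integral_(partial R) omega = 5/6

Stokes: integral_partial_R omega = integral_R d omega with d omega = (∂Q/∂x - ∂P/∂y) dx ∧ dy.
  ∂Q/∂x = 1 - 4*x
  ∂P/∂y = -6*y
  integrand = ∂Q/∂x - ∂P/∂y = -4*x + 6*y + 1.
Integrating over R: integral_0^1 integral_0^{1-x} (-4*x + 6*y + 1) dy dx = 5/6.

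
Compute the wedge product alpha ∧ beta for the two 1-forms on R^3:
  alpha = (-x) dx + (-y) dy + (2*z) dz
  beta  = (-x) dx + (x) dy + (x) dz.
alpha ∧ beta = (-x*(x + y)) dx ∧ dy + (x*(-x + 2*z)) dx ∧ dz + (-x*(y + 2*z)) dy ∧ dz

Distribute the wedge, using dx_i ∧ dx_j = -dx_j ∧ dx_i and dx_i ∧ dx_i = 0. For each pair (i, j) with i < j, the coefficient of dx_i ∧ dx_j in alpha ∧ beta is (alpha_i * beta_j - alpha_j * beta_i). Collecting: alpha ∧ beta = (-x*(x + y)) dx ∧ dy + (x*(-x + 2*z)) dx ∧ dz + (-x*(y + 2*z)) dy ∧ dz.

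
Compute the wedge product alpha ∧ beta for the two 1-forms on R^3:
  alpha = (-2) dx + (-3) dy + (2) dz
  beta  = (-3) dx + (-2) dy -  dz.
alpha ∧ beta = (-5) dx ∧ dy + (8) dx ∧ dz + (7) dy ∧ dz

Distribute the wedge, using dx_i ∧ dx_j = -dx_j ∧ dx_i and dx_i ∧ dx_i = 0. For each pair (i, j) with i < j, the coefficient of dx_i ∧ dx_j in alpha ∧ beta is (alpha_i * beta_j - alpha_j * beta_i). Collecting: alpha ∧ beta = (-5) dx ∧ dy + (8) dx ∧ dz + (7) dy ∧ dz.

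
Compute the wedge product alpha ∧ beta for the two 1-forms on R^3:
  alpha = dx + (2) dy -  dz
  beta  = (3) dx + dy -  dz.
alpha ∧ beta = (-5) dx ∧ dy + (2) dx ∧ dz + (-1) dy ∧ dz

Distribute the wedge, using dx_i ∧ dx_j = -dx_j ∧ dx_i and dx_i ∧ dx_i = 0. For each pair (i, j) with i < j, the coefficient of dx_i ∧ dx_j in alpha ∧ beta is (alpha_i * beta_j - alpha_j * beta_i). Collecting: alpha ∧ beta = (-5) dx ∧ dy + (2) dx ∧ dz + (-1) dy ∧ dz.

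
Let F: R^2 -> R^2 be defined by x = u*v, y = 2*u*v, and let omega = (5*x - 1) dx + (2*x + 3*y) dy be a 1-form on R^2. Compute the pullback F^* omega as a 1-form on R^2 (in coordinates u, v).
F^* omega = (v*(21*u*v - 1)) du + (u*(21*u*v - 1)) dv

Using F^*(f dg) = (f ∘ F) d(g ∘ F), substitute each coordinate x_i by F_i(u, v) in f_i, and replace dx_i by d F_i = (∂F_i/∂u) du + (∂F_i/∂v) dv.
  For the x component: f_1(F) = 5*u*v - 1; d F_1 = (v) du + (u) dv
  For the y component: f_2(F) = 8*u*v; d F_2 = (2*v) du + (2*u) dv
Combining and collecting du, dv coefficients:
  coeff of du: v*(21*u*v - 1)
  coeff of dv: u*(21*u*v - 1)
F^* omega = (v*(21*u*v - 1)) du + (u*(21*u*v - 1)) dv.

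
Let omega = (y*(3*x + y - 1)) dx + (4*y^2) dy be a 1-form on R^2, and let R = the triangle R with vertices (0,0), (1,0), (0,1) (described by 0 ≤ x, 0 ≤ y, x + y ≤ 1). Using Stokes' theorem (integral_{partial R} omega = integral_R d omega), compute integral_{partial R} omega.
integral_(partial R) omega = -1/3

Stokes: integral_partial_R omega = integral_R d omega with d omega = (∂Q/∂x - ∂P/∂y) dx ∧ dy.
  ∂Q/∂x = 0
  ∂P/∂y = 3*x + 2*y - 1
  integrand = ∂Q/∂x - ∂P/∂y = -3*x - 2*y + 1.
Integrating over R: integral_0^1 integral_0^{1-x} (-3*x - 2*y + 1) dy dx = -1/3.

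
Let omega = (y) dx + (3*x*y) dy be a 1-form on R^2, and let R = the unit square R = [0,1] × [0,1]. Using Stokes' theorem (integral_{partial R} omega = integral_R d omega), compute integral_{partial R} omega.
integral_(partial R) omega = 1/2

Stokes: integral_partial_R omega = integral_R d omega with d omega = (∂Q/∂x - ∂P/∂y) dx ∧ dy.
  ∂Q/∂x = 3*y
  ∂P/∂y = 1
  integrand = ∂Q/∂x - ∂P/∂y = 3*y - 1.
Integrating over R: integral_0^1 integral_0^1 (3*y - 1) dx dy = 1/2.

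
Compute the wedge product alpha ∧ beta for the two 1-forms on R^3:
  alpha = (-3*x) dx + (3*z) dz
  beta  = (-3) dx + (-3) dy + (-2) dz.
alpha ∧ beta = (9*x) dx ∧ dy + (6*x + 9*z) dx ∧ dz + (9*z) dy ∧ dz

Distribute the wedge, using dx_i ∧ dx_j = -dx_j ∧ dx_i and dx_i ∧ dx_i = 0. For each pair (i, j) with i < j, the coefficient of dx_i ∧ dx_j in alpha ∧ beta is (alpha_i * beta_j - alpha_j * beta_i). Collecting: alpha ∧ beta = (9*x) dx ∧ dy + (6*x + 9*z) dx ∧ dz + (9*z) dy ∧ dz.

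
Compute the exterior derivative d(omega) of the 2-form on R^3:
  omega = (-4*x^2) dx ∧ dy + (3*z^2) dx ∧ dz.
d(omega) = 0

For a 2-form omega = sum_{i<j} g_{ij} dx_i ∧ dx_j, the exterior derivative is
  d(omega) = sum_{i<j} d(g_{ij}) ∧ dx_i ∧ dx_j = sum_{i<j, k} (∂g_{ij}/∂x_k) dx_k ∧ dx_i ∧ dx_j.
Expand each term, using dx_k ∧ dx_i ∧ dx_j = sgn(permutation) dx_{(a)} ∧ dx_{(b)} ∧ dx_{(c)} with (a < b < c) sorted:

Collecting like 3-forms: d(omega) = 0.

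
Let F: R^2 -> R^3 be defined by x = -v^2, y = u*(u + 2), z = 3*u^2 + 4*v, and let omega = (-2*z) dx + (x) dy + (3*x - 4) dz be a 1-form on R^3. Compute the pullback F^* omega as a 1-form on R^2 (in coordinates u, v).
F^* omega = (-20*u*v^2 - 24*u - 2*v^2) du + (12*u^2*v + 4*v^2 - 16) dv

Using F^*(f dg) = (f ∘ F) d(g ∘ F), substitute each coordinate x_i by F_i(u, v) in f_i, and replace dx_i by d F_i = (∂F_i/∂u) du + (∂F_i/∂v) dv.
  For the x component: f_1(F) = -6*u^2 - 8*v; d F_1 = (0) du + (-2*v) dv
  For the y component: f_2(F) = -v^2; d F_2 = (2*u + 2) du + (0) dv
  For the z component: f_3(F) = -3*v^2 - 4; d F_3 = (6*u) du + (4) dv
Combining and collecting du, dv coefficients:
  coeff of du: -20*u*v^2 - 24*u - 2*v^2
  coeff of dv: 12*u^2*v + 4*v^2 - 16
F^* omega = (-20*u*v^2 - 24*u - 2*v^2) du + (12*u^2*v + 4*v^2 - 16) dv.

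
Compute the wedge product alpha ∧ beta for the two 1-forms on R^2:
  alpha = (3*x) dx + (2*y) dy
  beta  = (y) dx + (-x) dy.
alpha ∧ beta = (-3*x^2 - 2*y^2) dx ∧ dy

Distribute the wedge, using dx_i ∧ dx_j = -dx_j ∧ dx_i and dx_i ∧ dx_i = 0. For each pair (i, j) with i < j, the coefficient of dx_i ∧ dx_j in alpha ∧ beta is (alpha_i * beta_j - alpha_j * beta_i). Collecting: alpha ∧ beta = (-3*x^2 - 2*y^2) dx ∧ dy.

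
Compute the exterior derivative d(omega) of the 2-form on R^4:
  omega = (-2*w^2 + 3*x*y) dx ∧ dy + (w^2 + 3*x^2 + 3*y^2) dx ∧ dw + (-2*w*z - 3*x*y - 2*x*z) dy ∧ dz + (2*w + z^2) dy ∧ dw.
d(omega) = (-4*w - 6*y) dx ∧ dy ∧ dw + (-3*y - 2*z) dx ∧ dy ∧ dz + (-4*z) dy ∧ dz ∧ dw

For a 2-form omega = sum_{i<j} g_{ij} dx_i ∧ dx_j, the exterior derivative is
  d(omega) = sum_{i<j} d(g_{ij}) ∧ dx_i ∧ dx_j = sum_{i<j, k} (∂g_{ij}/∂x_k) dx_k ∧ dx_i ∧ dx_j.
Expand each term, using dx_k ∧ dx_i ∧ dx_j = sgn(permutation) dx_{(a)} ∧ dx_{(b)} ∧ dx_{(c)} with (a < b < c) sorted:
  d(-2*w^2 + 3*x*y) includes (∂/∂w)(-2*w^2 + 3*x*y) dw = (-4*w) dw, which multiplied by dx ∧ dy gives (-4*w) dx ∧ dy ∧ dw
  d(w^2 + 3*x^2 + 3*y^2) includes (∂/∂y)(w^2 + 3*x^2 + 3*y^2) dy = (6*y) dy, which multiplied by dx ∧ dw gives (-6*y) dx ∧ dy ∧ dw
  d(-2*w*z - 3*x*y - 2*x*z) includes (∂/∂x)(-2*w*z - 3*x*y - 2*x*z) dx = (-3*y - 2*z) dx, which multiplied by dy ∧ dz gives (-3*y - 2*z) dx ∧ dy ∧ dz
  d(-2*w*z - 3*x*y - 2*x*z) includes (∂/∂w)(-2*w*z - 3*x*y - 2*x*z) dw = (-2*z) dw, which multiplied by dy ∧ dz gives (-2*z) dy ∧ dz ∧ dw
  d(2*w + z^2) includes (∂/∂z)(2*w + z^2) dz = (2*z) dz, which multiplied by dy ∧ dw gives (-2*z) dy ∧ dz ∧ dw
Collecting like 3-forms: d(omega) = (-4*w - 6*y) dx ∧ dy ∧ dw + (-3*y - 2*z) dx ∧ dy ∧ dz + (-4*z) dy ∧ dz ∧ dw.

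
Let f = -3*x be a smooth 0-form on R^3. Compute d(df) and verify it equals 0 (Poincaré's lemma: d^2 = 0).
d(df) = 0

Step 1: df = sum_i (∂f/∂x_i) dx_i = (-3) dx + (0) dy + (0) dz.
Step 2: Apply d again. Using the 1-form formula, the coefficient of dx ∧ dy in d(df) is ∂^2 f/∂x ∂y - ∂^2 f/∂y ∂x = (0) - (0) = 0 (equality of mixed partials for smooth f).
Similarly for dx ∧ dz and dy ∧ dz — all coefficients vanish. So d(df) = 0.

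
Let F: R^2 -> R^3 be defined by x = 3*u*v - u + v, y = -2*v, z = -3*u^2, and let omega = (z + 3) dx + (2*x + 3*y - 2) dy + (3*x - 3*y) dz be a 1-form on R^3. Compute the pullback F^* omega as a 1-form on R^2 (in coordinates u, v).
F^* omega = (-63*u^2*v + 21*u^2 - 54*u*v + 9*v - 3) du + (-9*u^3 - 3*u^2 - 12*u*v + 13*u + 8*v + 7) dv

Using F^*(f dg) = (f ∘ F) d(g ∘ F), substitute each coordinate x_i by F_i(u, v) in f_i, and replace dx_i by d F_i = (∂F_i/∂u) du + (∂F_i/∂v) dv.
  For the x component: f_1(F) = 3 - 3*u^2; d F_1 = (3*v - 1) du + (3*u + 1) dv
  For the y component: f_2(F) = 6*u*v - 2*u - 4*v - 2; d F_2 = (0) du + (-2) dv
  For the z component: f_3(F) = 9*u*v - 3*u + 9*v; d F_3 = (-6*u) du + (0) dv
Combining and collecting du, dv coefficients:
  coeff of du: -63*u^2*v + 21*u^2 - 54*u*v + 9*v - 3
  coeff of dv: -9*u^3 - 3*u^2 - 12*u*v + 13*u + 8*v + 7
F^* omega = (-63*u^2*v + 21*u^2 - 54*u*v + 9*v - 3) du + (-9*u^3 - 3*u^2 - 12*u*v + 13*u + 8*v + 7) dv.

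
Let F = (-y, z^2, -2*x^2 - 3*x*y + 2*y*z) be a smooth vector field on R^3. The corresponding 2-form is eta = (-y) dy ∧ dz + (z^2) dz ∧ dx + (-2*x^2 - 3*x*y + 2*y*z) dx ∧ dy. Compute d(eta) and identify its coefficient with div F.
d(eta) = (2*y) dx ∧ dy ∧ dz; div F = 2*y

For a 2-form in R^3 of the form above, applying d gives a 3-form with coefficient ∂P/∂x + ∂Q/∂y + ∂R/∂z:
  ∂P/∂x = 0
  ∂Q/∂y = 0
  ∂R/∂z = 2*y
Sum = 2*y, which is exactly div F.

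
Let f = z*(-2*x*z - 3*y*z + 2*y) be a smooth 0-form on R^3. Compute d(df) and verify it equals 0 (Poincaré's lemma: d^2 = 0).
d(df) = 0

Step 1: df = sum_i (∂f/∂x_i) dx_i = (-2*z^2) dx + (z*(2 - 3*z)) dy + (-4*x*z - 6*y*z + 2*y) dz.
Step 2: Apply d again. Using the 1-form formula, the coefficient of dx ∧ dy in d(df) is ∂^2 f/∂x ∂y - ∂^2 f/∂y ∂x = (0) - (0) = 0 (equality of mixed partials for smooth f).
Similarly for dx ∧ dz and dy ∧ dz — all coefficients vanish. So d(df) = 0.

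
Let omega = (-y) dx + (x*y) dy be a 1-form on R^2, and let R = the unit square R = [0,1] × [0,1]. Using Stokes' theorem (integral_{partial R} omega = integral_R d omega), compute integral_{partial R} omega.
integral_(partial R) omega = 3/2

Stokes: integral_partial_R omega = integral_R d omega with d omega = (∂Q/∂x - ∂P/∂y) dx ∧ dy.
  ∂Q/∂x = y
  ∂P/∂y = -1
  integrand = ∂Q/∂x - ∂P/∂y = y + 1.
Integrating over R: integral_0^1 integral_0^1 (y + 1) dx dy = 3/2.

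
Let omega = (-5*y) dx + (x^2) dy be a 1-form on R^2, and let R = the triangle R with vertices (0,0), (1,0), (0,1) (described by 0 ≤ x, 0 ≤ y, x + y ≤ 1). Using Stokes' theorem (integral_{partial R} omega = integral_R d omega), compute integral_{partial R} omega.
integral_(partial R) omega = 17/6

Stokes: integral_partial_R omega = integral_R d omega with d omega = (∂Q/∂x - ∂P/∂y) dx ∧ dy.
  ∂Q/∂x = 2*x
  ∂P/∂y = -5
  integrand = ∂Q/∂x - ∂P/∂y = 2*x + 5.
Integrating over R: integral_0^1 integral_0^{1-x} (2*x + 5) dy dx = 17/6.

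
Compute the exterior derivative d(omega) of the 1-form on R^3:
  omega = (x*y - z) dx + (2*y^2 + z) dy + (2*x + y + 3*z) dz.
d(omega) = (-x) dx ∧ dy + (3) dx ∧ dz

For a 1-form omega = sum_i f_i dx_i, the exterior derivative is
  d(omega) = sum_{i < j} (∂f_j/∂x_i - ∂f_i/∂x_j) dx_i ∧ dx_j.
  coefficient of dx ∧ dy: ∂f_2/∂x - ∂f_1/∂y = ∂(2*y^2 + z)/∂x - ∂(x*y - z)/∂y = -x
  coefficient of dx ∧ dz: ∂f_3/∂x - ∂f_1/∂z = ∂(2*x + y + 3*z)/∂x - ∂(x*y - z)/∂z = 3
Assembling: d(omega) = (-x) dx ∧ dy + (3) dx ∧ dz.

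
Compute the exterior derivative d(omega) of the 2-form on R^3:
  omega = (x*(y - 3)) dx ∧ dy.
d(omega) = 0

For a 2-form omega = sum_{i<j} g_{ij} dx_i ∧ dx_j, the exterior derivative is
  d(omega) = sum_{i<j} d(g_{ij}) ∧ dx_i ∧ dx_j = sum_{i<j, k} (∂g_{ij}/∂x_k) dx_k ∧ dx_i ∧ dx_j.
Expand each term, using dx_k ∧ dx_i ∧ dx_j = sgn(permutation) dx_{(a)} ∧ dx_{(b)} ∧ dx_{(c)} with (a < b < c) sorted:

Collecting like 3-forms: d(omega) = 0.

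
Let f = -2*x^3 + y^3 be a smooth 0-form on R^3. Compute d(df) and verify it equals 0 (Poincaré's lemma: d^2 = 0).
d(df) = 0

Step 1: df = sum_i (∂f/∂x_i) dx_i = (-6*x^2) dx + (3*y^2) dy + (0) dz.
Step 2: Apply d again. Using the 1-form formula, the coefficient of dx ∧ dy in d(df) is ∂^2 f/∂x ∂y - ∂^2 f/∂y ∂x = (0) - (0) = 0 (equality of mixed partials for smooth f).
Similarly for dx ∧ dz and dy ∧ dz — all coefficients vanish. So d(df) = 0.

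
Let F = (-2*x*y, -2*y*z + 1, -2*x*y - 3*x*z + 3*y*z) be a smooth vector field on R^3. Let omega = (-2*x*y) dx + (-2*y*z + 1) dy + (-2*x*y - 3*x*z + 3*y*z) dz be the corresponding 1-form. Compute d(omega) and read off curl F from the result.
d(omega) = (-2*x + 2*y + 3*z) dy ∧ dz + (2*y + 3*z) dz ∧ dx + (2*x) dx ∧ dy; curl F = (-2*x + 2*y + 3*z, 2*y + 3*z, 2*x)

d omega = sum_{i<j} (∂f_j/∂x_i - ∂f_i/∂x_j) dx_i ∧ dx_j. Under the identification (dy ∧ dz, dz ∧ dx, dx ∧ dy) ↔ (e_x, e_y, e_z), the coefficients are exactly the components of curl F. Compute:
  ∂R/∂y - ∂Q/∂z = (-2*x + 3*z) - (-2*y) = -2*x + 2*y + 3*z
  ∂P/∂z - ∂R/∂x = (0) - (-2*y - 3*z) = 2*y + 3*z
  ∂Q/∂x - ∂P/∂y = (0) - (-2*x) = 2*x.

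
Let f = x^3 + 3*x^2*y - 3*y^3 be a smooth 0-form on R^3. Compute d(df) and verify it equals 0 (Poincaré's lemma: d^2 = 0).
d(df) = 0

Step 1: df = sum_i (∂f/∂x_i) dx_i = (3*x*(x + 2*y)) dx + (3*x^2 - 9*y^2) dy + (0) dz.
Step 2: Apply d again. Using the 1-form formula, the coefficient of dx ∧ dy in d(df) is ∂^2 f/∂x ∂y - ∂^2 f/∂y ∂x = (6*x) - (6*x) = 0 (equality of mixed partials for smooth f).
Similarly for dx ∧ dz and dy ∧ dz — all coefficients vanish. So d(df) = 0.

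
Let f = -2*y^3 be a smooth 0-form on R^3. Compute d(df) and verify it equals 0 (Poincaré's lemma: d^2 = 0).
d(df) = 0

Step 1: df = sum_i (∂f/∂x_i) dx_i = (0) dx + (-6*y^2) dy + (0) dz.
Step 2: Apply d again. Using the 1-form formula, the coefficient of dx ∧ dy in d(df) is ∂^2 f/∂x ∂y - ∂^2 f/∂y ∂x = (0) - (0) = 0 (equality of mixed partials for smooth f).
Similarly for dx ∧ dz and dy ∧ dz — all coefficients vanish. So d(df) = 0.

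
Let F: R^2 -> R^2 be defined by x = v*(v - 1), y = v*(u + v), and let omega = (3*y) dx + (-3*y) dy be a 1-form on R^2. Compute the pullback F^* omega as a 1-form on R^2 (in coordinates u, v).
F^* omega = (3*v^2*(-u - v)) du + (3*v*(-u^2 - u*v - u - v)) dv

Using F^*(f dg) = (f ∘ F) d(g ∘ F), substitute each coordinate x_i by F_i(u, v) in f_i, and replace dx_i by d F_i = (∂F_i/∂u) du + (∂F_i/∂v) dv.
  For the x component: f_1(F) = 3*v*(u + v); d F_1 = (0) du + (2*v - 1) dv
  For the y component: f_2(F) = 3*v*(-u - v); d F_2 = (v) du + (u + 2*v) dv
Combining and collecting du, dv coefficients:
  coeff of du: 3*v^2*(-u - v)
  coeff of dv: 3*v*(-u^2 - u*v - u - v)
F^* omega = (3*v^2*(-u - v)) du + (3*v*(-u^2 - u*v - u - v)) dv.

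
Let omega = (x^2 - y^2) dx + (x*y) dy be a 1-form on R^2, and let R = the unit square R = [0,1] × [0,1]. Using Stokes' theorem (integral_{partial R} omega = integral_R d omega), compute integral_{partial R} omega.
integral_(partial R) omega = 3/2

Stokes: integral_partial_R omega = integral_R d omega with d omega = (∂Q/∂x - ∂P/∂y) dx ∧ dy.
  ∂Q/∂x = y
  ∂P/∂y = -2*y
  integrand = ∂Q/∂x - ∂P/∂y = 3*y.
Integrating over R: integral_0^1 integral_0^1 (3*y) dx dy = 3/2.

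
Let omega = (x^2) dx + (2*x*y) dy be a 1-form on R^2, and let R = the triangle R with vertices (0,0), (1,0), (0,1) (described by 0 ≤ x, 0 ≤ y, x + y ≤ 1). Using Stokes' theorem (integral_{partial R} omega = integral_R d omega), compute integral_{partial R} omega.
integral_(partial R) omega = 1/3

Stokes: integral_partial_R omega = integral_R d omega with d omega = (∂Q/∂x - ∂P/∂y) dx ∧ dy.
  ∂Q/∂x = 2*y
  ∂P/∂y = 0
  integrand = ∂Q/∂x - ∂P/∂y = 2*y.
Integrating over R: integral_0^1 integral_0^{1-x} (2*y) dy dx = 1/3.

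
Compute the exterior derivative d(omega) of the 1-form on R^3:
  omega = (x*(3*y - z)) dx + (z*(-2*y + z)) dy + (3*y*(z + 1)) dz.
d(omega) = (-3*x) dx ∧ dy + (x) dx ∧ dz + (2*y + z + 3) dy ∧ dz

For a 1-form omega = sum_i f_i dx_i, the exterior derivative is
  d(omega) = sum_{i < j} (∂f_j/∂x_i - ∂f_i/∂x_j) dx_i ∧ dx_j.
  coefficient of dx ∧ dy: ∂f_2/∂x - ∂f_1/∂y = ∂(z*(-2*y + z))/∂x - ∂(x*(3*y - z))/∂y = -3*x
  coefficient of dx ∧ dz: ∂f_3/∂x - ∂f_1/∂z = ∂(3*y*(z + 1))/∂x - ∂(x*(3*y - z))/∂z = x
  coefficient of dy ∧ dz: ∂f_3/∂y - ∂f_2/∂z = ∂(3*y*(z + 1))/∂y - ∂(z*(-2*y + z))/∂z = 2*y + z + 3
Assembling: d(omega) = (-3*x) dx ∧ dy + (x) dx ∧ dz + (2*y + z + 3) dy ∧ dz.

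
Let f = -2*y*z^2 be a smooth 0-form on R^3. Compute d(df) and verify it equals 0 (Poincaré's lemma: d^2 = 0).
d(df) = 0

Step 1: df = sum_i (∂f/∂x_i) dx_i = (0) dx + (-2*z^2) dy + (-4*y*z) dz.
Step 2: Apply d again. Using the 1-form formula, the coefficient of dx ∧ dy in d(df) is ∂^2 f/∂x ∂y - ∂^2 f/∂y ∂x = (0) - (0) = 0 (equality of mixed partials for smooth f).
Similarly for dx ∧ dz and dy ∧ dz — all coefficients vanish. So d(df) = 0.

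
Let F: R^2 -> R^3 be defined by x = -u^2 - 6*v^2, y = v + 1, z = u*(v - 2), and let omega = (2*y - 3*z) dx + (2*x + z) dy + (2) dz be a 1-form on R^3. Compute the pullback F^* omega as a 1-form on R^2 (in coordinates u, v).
F^* omega = (6*u^2*v - 12*u^2 - 4*u*v - 4*u + 2*v - 4) du + (-2*u^2 + 36*u*v^2 - 71*u*v - 36*v^2 - 24*v) dv

Using F^*(f dg) = (f ∘ F) d(g ∘ F), substitute each coordinate x_i by F_i(u, v) in f_i, and replace dx_i by d F_i = (∂F_i/∂u) du + (∂F_i/∂v) dv.
  For the x component: f_1(F) = -3*u*v + 6*u + 2*v + 2; d F_1 = (-2*u) du + (-12*v) dv
  For the y component: f_2(F) = -2*u^2 + u*v - 2*u - 12*v^2; d F_2 = (0) du + (1) dv
  For the z component: f_3(F) = 2; d F_3 = (v - 2) du + (u) dv
Combining and collecting du, dv coefficients:
  coeff of du: 6*u^2*v - 12*u^2 - 4*u*v - 4*u + 2*v - 4
  coeff of dv: -2*u^2 + 36*u*v^2 - 71*u*v - 36*v^2 - 24*v
F^* omega = (6*u^2*v - 12*u^2 - 4*u*v - 4*u + 2*v - 4) du + (-2*u^2 + 36*u*v^2 - 71*u*v - 36*v^2 - 24*v) dv.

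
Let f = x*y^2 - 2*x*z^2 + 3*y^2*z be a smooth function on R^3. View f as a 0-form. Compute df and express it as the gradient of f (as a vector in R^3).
df = (y^2 - 2*z^2) dx + (2*y*(x + 3*z)) dy + (-4*x*z + 3*y^2) dz; grad f = (y^2 - 2*z^2, 2*y*(x + 3*z), -4*x*z + 3*y^2)

For a 0-form f, d f = (∂f/∂x) dx + (∂f/∂y) dy + (∂f/∂z) dz. The components of the vector representation are exactly the entries of grad f in Cartesian coordinates:
  ∂f/∂x = y^2 - 2*z^2
  ∂f/∂y = 2*y*(x + 3*z)
  ∂f/∂z = -4*x*z + 3*y^2.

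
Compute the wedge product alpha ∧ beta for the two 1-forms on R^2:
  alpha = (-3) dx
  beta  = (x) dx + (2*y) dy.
alpha ∧ beta = (-6*y) dx ∧ dy

Distribute the wedge, using dx_i ∧ dx_j = -dx_j ∧ dx_i and dx_i ∧ dx_i = 0. For each pair (i, j) with i < j, the coefficient of dx_i ∧ dx_j in alpha ∧ beta is (alpha_i * beta_j - alpha_j * beta_i). Collecting: alpha ∧ beta = (-6*y) dx ∧ dy.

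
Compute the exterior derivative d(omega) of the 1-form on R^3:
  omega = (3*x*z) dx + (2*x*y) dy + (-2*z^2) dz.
d(omega) = (2*y) dx ∧ dy + (-3*x) dx ∧ dz

For a 1-form omega = sum_i f_i dx_i, the exterior derivative is
  d(omega) = sum_{i < j} (∂f_j/∂x_i - ∂f_i/∂x_j) dx_i ∧ dx_j.
  coefficient of dx ∧ dy: ∂f_2/∂x - ∂f_1/∂y = ∂(2*x*y)/∂x - ∂(3*x*z)/∂y = 2*y
  coefficient of dx ∧ dz: ∂f_3/∂x - ∂f_1/∂z = ∂(-2*z^2)/∂x - ∂(3*x*z)/∂z = -3*x
Assembling: d(omega) = (2*y) dx ∧ dy + (-3*x) dx ∧ dz.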